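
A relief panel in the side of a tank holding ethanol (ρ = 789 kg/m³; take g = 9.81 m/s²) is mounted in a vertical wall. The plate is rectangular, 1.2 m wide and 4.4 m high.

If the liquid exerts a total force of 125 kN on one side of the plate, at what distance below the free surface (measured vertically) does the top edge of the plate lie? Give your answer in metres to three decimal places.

d_top ≈ 0.859 m

γ = ρg = 789 × 9.81 / 1000 = 7.74009 kN/m³.
A = 1.2 × 4.4 = 5.28 m².
From F = γ·h_c·A, the centroid depth is h_c = 125/(7.74009 × 5.28) = 3.05865 m.
The centroid lies 4.4/2 = 2.2 m below the top edge, so the top edge sits at h_top = 3.05865 − 2.2 = 0.85865 m below the surface.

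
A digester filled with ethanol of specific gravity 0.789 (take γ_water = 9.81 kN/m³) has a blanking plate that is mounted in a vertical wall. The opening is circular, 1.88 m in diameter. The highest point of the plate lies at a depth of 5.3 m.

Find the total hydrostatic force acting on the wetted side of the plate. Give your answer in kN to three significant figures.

F ≈ 134 kN

γ = 0.789 × 9.81 = 7.74009 kN/m³.
The centroid is at the centre, 0.94 m below the top of the plate, so the centroid depth is h_c = 5.3 + 0.94 = 6.24 m.
A = π(0.94)² = 2.77591 m².
Resultant F = γ·h_c·A = 7.74009 × 6.24 × 2.77591 = 134.071 kN.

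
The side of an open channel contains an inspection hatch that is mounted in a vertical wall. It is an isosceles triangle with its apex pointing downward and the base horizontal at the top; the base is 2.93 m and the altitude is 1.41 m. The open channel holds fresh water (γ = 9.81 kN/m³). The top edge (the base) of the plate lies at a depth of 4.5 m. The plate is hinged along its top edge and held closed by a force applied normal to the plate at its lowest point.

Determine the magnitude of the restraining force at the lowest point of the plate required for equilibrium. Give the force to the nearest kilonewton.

P ≈ 35 kN

γ = 9.81 kN/m³.
With the apex down, the centroid sits h/3 = 1.41/3 = 0.47 m below the base (the top edge), so the centroid depth is h_c = 4.5 + 0.47 = 4.97 m.
A = ½ × 2.93 × 1.41 = 2.06565 m².
Resultant F = γ·h_c·A = 9.81 × 4.97 × 2.06565 = 100.712 kN.
I_c = b·h³/36 = 2.93 × 1.41³/36 = 0.228151 m⁴.
Centre of pressure: y_p = y_c + I_c/(y_c·A) = 4.97 + 0.228151/(4.97 × 2.06565) = 4.97 + 0.0222233 = 4.99222 m along the plane.
The resultant acts 0.47 + 0.0222233 = 0.492223 m (along the plate) below the hinge at the top edge, so the moment about the hinge is M = F × 0.492223 = 100.712 × 0.492223 = 49.5728 kN·m.
A normal force at the bottom, 1.41 m from the hinge, must supply this moment: P = 49.5728/1.41 = 35.158 kN.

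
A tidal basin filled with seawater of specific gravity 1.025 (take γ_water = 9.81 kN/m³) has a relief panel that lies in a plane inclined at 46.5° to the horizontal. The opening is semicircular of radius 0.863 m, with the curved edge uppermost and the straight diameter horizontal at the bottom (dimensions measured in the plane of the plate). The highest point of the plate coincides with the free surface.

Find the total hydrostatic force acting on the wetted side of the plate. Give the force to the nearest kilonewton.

F ≈ 4 kN

γ = 1.025 × 9.81 = 10.05525 kN/m³.
Let θ = 46.5° be the plate's angle to the horizontal; measure y along the incline from where the plane meets the free surface. Vertical depth h = y·sinθ with sinθ = 0.725374.
The centroid lies 4r/(3π) = 0.366269 m above the diameter, so r − 4r/(3π) = 0.863 − 0.366269 = 0.496731 m below the topmost point, so y_c = 0.496731 m and h_c = 0.496731 × 0.725374 = 0.360316 m.
A = πr²/2 = π × 0.863²/2 = 1.16988 m².
Resultant F = γ·h_c·A = 10.05525 × 0.360316 × 1.16988 = 4.23855 kN.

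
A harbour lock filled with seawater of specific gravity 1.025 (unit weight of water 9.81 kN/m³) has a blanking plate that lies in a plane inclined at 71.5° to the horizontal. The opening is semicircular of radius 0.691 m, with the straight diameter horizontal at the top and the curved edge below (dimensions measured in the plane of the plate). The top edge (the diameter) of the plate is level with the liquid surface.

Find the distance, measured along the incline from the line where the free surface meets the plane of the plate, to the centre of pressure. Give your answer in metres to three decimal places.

γ = 1.025 × 9.81 = 10.05525 kN/m³.
Let θ = 71.5° be the plate's angle to the horizontal; measure y along the incline from where the plane meets the free surface. Vertical depth h = y·sinθ with sinθ = 0.948324.
The centroid of a semicircle lies 4r/(3π) = 0.29327 m from the diameter, here below the top edge, so y_c = 0.29327 m and h_c = 0.29327 × 0.948324 = 0.278115 m.
A = πr²/2 = π × 0.691²/2 = 0.750025 m².
Resultant F = γ·h_c·A = 10.05525 × 0.278115 × 0.750025 = 2.09746 kN.
I_c = (π/8 − 8/(9π))·r⁴ = 0.109757 × 0.691⁴ = 0.0250233 m⁴.
Centre of pressure: y_p = y_c + I_c/(y_c·A) = 0.29327 + 0.0250233/(0.29327 × 0.750025) = 0.29327 + 0.113763 = 0.407033 m along the plane.

y_p = 0.407 m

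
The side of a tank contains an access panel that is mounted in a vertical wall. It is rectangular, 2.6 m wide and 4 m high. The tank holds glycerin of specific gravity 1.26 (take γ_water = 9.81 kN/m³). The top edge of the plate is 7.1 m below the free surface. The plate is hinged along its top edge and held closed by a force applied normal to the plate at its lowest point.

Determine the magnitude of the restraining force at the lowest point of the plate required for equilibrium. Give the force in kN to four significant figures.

γ = 1.26 × 9.81 = 12.3606 kN/m³.
The centroid lies 4/2 = 2 m below the top edge, so the centroid depth is h_c = 7.1 + 2 = 9.1 m.
A = 2.6 × 4 = 10.4 m².
Resultant F = γ·h_c·A = 12.3606 × 9.1 × 10.4 = 1169.81 kN.
I_c = b·h³/12 = 2.6 × 4³/12 = 13.8667 m⁴.
Centre of pressure: y_p = y_c + I_c/(y_c·A) = 9.1 + 13.8667/(9.1 × 10.4) = 9.1 + 0.14652 = 9.24652 m along the plane.
The resultant acts 2 + 0.14652 = 2.14652 m (along the plate) below the hinge at the top edge, so the moment about the hinge is M = F × 2.14652 = 1169.81 × 2.14652 = 2511.02 kN·m.
A normal force at the bottom, 4 m from the hinge, must supply this moment: P = 2511.02/4 = 627.755 kN.

P ≈ 627.8 kN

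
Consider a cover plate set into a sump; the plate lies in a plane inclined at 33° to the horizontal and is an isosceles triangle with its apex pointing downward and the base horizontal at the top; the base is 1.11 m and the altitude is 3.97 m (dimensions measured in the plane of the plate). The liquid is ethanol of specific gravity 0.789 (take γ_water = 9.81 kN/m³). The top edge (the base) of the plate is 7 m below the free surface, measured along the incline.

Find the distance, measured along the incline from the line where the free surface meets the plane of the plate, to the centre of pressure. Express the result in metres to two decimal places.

γ = 0.789 × 9.81 = 7.74009 kN/m³.
Let θ = 33° be the plate's angle to the horizontal; measure y along the incline from where the plane meets the free surface. Vertical depth h = y·sinθ with sinθ = 0.544639.
With the apex down, the centroid sits h/3 = 3.97/3 = 1.32333 m below the base (the top edge), so y_c = 7 + 1.32333 = 8.32333 m and h_c = 8.32333 × 0.544639 = 4.53321 m.
A = ½ × 1.11 × 3.97 = 2.20335 m².
Resultant F = γ·h_c·A = 7.74009 × 4.53321 × 2.20335 = 77.3099 kN.
I_c = b·h³/36 = 1.11 × 3.97³/36 = 1.92927 m⁴.
Centre of pressure: y_p = y_c + I_c/(y_c·A) = 8.32333 + 1.92927/(8.32333 × 2.20335) = 8.32333 + 0.105199 = 8.42853 m along the plane.

y_p = 8.43 m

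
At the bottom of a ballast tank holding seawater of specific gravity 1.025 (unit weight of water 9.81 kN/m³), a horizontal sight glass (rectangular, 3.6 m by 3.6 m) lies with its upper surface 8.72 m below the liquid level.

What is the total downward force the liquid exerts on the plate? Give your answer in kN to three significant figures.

γ = 1.025 × 9.81 = 10.05525 kN/m³.
The plate is horizontal, so pressure is uniform at p = γ·h = 10.05525 × 8.72 = 87.6818 kN/m².
A = 3.6 × 3.6 = 12.96 m².
F = p·A = 87.6818 × 12.96 = 1136.36 kN.

F ≈ 1140 kN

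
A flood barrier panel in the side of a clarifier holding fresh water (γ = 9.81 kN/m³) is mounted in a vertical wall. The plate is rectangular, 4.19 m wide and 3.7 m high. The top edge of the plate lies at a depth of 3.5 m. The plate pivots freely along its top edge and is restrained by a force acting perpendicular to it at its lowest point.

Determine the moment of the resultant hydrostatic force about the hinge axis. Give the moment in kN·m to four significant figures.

M ≈ 1679 kN·m

γ = 9.81 kN/m³.
The centroid lies 3.7/2 = 1.85 m below the top edge, so the centroid depth is h_c = 3.5 + 1.85 = 5.35 m.
A = 4.19 × 3.7 = 15.503 m².
Resultant F = γ·h_c·A = 9.81 × 5.35 × 15.503 = 813.652 kN.
I_c = b·h³/12 = 4.19 × 3.7³/12 = 17.6863 m⁴.
Centre of pressure: y_p = y_c + I_c/(y_c·A) = 5.35 + 17.6863/(5.35 × 15.503) = 5.35 + 0.213239 = 5.56324 m along the plane.
The resultant acts 1.85 + 0.213239 = 2.06324 m (along the plate) below the hinge at the top edge, so the moment about the hinge is M = F × 2.06324 = 813.652 × 2.06324 = 1678.76 kN·m.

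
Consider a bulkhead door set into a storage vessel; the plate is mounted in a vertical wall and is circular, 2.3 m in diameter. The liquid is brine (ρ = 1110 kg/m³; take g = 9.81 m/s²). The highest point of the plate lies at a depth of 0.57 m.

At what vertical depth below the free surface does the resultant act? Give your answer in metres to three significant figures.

h_p = 1.91 m

γ = ρg = 1110 × 9.81 / 1000 = 10.8891 kN/m³.
The centroid is at the centre, 1.15 m below the top of the plate, so the centroid depth is h_c = 0.57 + 1.15 = 1.72 m.
A = π(1.15)² = 4.15476 m².
Resultant F = γ·h_c·A = 10.8891 × 1.72 × 4.15476 = 77.8155 kN.
I_c = πr⁴/4 = π × 1.15⁴/4 = 1.37367 m⁴.
Centre of pressure: y_p = y_c + I_c/(y_c·A) = 1.72 + 1.37367/(1.72 × 4.15476) = 1.72 + 0.192224 = 1.91222 m along the plane.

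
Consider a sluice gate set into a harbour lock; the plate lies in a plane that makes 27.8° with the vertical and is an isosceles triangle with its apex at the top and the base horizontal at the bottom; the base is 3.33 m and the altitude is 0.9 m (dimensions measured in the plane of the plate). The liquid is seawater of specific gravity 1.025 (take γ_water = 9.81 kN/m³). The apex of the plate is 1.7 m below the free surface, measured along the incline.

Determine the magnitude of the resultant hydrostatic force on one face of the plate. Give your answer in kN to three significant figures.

γ = 1.025 × 9.81 = 10.05525 kN/m³.
The plate makes 27.8° with the vertical, i.e. θ = 90° − 27.8° = 62.2° to the horizontal. Measuring y along the incline from the free-surface line, vertical depth h = y·sinθ with sinθ = 0.884581.
With the apex up, the centroid sits 2h/3 = 2 × 0.9/3 = 0.6 m below the apex, so y_c = 1.7 + 0.6 = 2.3 m and h_c = 2.3 × 0.884581 = 2.03454 m.
A = ½ × 3.33 × 0.9 = 1.4985 m².
Resultant F = γ·h_c·A = 10.05525 × 2.03454 × 1.4985 = 30.656 kN.

F ≈ 30.7 kN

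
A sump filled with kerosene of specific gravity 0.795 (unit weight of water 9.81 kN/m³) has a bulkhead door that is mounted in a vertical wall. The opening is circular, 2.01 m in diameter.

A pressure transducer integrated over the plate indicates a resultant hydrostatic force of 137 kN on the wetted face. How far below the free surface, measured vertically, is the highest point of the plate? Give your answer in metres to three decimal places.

d_top ≈ 4.531 m

γ = 0.795 × 9.81 = 7.79895 kN/m³.
A = π(1.005)² = 3.17309 m².
From F = γ·h_c·A, the centroid depth is h_c = 137/(7.79895 × 3.17309) = 5.53608 m.
The centroid is at the centre, 1.005 m below the top of the plate, so the highest point sits at h_top = 5.53608 − 1.005 = 4.53108 m below the surface.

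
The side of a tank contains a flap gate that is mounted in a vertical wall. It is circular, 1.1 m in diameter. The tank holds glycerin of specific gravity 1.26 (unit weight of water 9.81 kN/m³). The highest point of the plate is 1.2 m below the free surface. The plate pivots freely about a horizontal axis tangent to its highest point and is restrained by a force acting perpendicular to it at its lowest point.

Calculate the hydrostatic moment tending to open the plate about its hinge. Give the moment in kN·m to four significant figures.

M ≈ 12.19 kN·m

γ = 1.26 × 9.81 = 12.3606 kN/m³.
The centroid is at the centre, 0.55 m below the top of the plate, so the centroid depth is h_c = 1.2 + 0.55 = 1.75 m.
A = π(0.55)² = 0.950332 m².
Resultant F = γ·h_c·A = 12.3606 × 1.75 × 0.950332 = 20.5567 kN.
I_c = πr⁴/4 = π × 0.55⁴/4 = 0.0718688 m⁴.
Centre of pressure: y_p = y_c + I_c/(y_c·A) = 1.75 + 0.0718688/(1.75 × 0.950332) = 1.75 + 0.0432143 = 1.79321 m along the plane.
The resultant acts 0.55 + 0.0432143 = 0.593214 m (along the plate) below the hinge at the top edge, so the moment about the hinge is M = F × 0.593214 = 20.5567 × 0.593214 = 12.1945 kN·m.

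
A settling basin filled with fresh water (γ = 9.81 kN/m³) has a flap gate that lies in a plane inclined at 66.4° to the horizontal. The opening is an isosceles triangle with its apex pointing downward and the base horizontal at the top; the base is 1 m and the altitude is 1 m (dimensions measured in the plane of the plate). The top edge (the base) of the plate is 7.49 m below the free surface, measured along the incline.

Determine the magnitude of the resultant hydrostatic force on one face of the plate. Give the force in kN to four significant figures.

γ = 9.81 kN/m³.
Let θ = 66.4° be the plate's angle to the horizontal; measure y along the incline from where the plane meets the free surface. Vertical depth h = y·sinθ with sinθ = 0.916363.
With the apex down, the centroid sits h/3 = 1/3 = 0.333333 m below the base (the top edge), so y_c = 7.49 + 0.333333 = 7.82333 m and h_c = 7.82333 × 0.916363 = 7.16901 m.
A = ½ × 1 × 1 = 0.5 m².
Resultant F = γ·h_c·A = 9.81 × 7.16901 × 0.5 = 35.164 kN.

F ≈ 35.16 kN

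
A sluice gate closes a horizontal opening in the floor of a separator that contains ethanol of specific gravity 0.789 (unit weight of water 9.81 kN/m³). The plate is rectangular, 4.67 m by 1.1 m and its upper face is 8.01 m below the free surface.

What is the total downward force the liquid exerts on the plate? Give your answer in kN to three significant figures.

γ = 0.789 × 9.81 = 7.74009 kN/m³.
The plate is horizontal, so pressure is uniform at p = γ·h = 7.74009 × 8.01 = 61.9981 kN/m².
A = 4.67 × 1.1 = 5.137 m².
F = p·A = 61.9981 × 5.137 = 318.484 kN.

F ≈ 318 kN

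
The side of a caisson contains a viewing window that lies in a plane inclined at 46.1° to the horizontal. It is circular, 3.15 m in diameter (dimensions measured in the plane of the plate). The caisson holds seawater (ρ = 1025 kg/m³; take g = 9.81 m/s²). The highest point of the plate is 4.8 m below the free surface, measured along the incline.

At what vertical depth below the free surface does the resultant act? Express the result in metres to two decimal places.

γ = ρg = 1025 × 9.81 / 1000 = 10.05525 kN/m³.
Let θ = 46.1° be the plate's angle to the horizontal; measure y along the incline from where the plane meets the free surface. Vertical depth h = y·sinθ with sinθ = 0.720551.
The centroid is at the centre, 1.575 m below the top of the plate, so y_c = 4.8 + 1.575 = 6.375 m and h_c = 6.375 × 0.720551 = 4.59351 m.
A = π(1.575)² = 7.79311 m².
Resultant F = γ·h_c·A = 10.05525 × 4.59351 × 7.79311 = 359.955 kN.
I_c = πr⁴/4 = π × 1.575⁴/4 = 4.83295 m⁴.
Centre of pressure: y_p = y_c + I_c/(y_c·A) = 6.375 + 4.83295/(6.375 × 7.79311) = 6.375 + 0.0972795 = 6.47228 m along the plane.
Vertically, h_p = y_p·sinθ = 6.47228 × 0.720551 = 4.66361 m.

h_p = 4.66 m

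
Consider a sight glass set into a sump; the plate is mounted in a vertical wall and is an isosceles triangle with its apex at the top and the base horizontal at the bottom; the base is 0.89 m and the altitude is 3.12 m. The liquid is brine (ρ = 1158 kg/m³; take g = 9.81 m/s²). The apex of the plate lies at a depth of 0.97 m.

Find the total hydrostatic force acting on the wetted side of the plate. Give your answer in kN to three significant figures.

γ = ρg = 1158 × 9.81 / 1000 = 11.35998 kN/m³.
With the apex up, the centroid sits 2h/3 = 2 × 3.12/3 = 2.08 m below the apex, so the centroid depth is h_c = 0.97 + 2.08 = 3.05 m.
A = ½ × 0.89 × 3.12 = 1.3884 m².
Resultant F = γ·h_c·A = 11.35998 × 3.05 × 1.3884 = 48.1052 kN.

F ≈ 48.1 kN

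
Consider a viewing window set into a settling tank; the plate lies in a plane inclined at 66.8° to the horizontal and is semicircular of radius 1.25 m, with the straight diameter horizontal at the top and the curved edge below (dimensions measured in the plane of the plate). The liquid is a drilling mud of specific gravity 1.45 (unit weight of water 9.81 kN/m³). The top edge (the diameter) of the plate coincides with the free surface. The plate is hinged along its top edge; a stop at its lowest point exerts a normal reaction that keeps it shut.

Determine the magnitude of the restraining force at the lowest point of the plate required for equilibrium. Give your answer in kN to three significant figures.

γ = 1.45 × 9.81 = 14.2245 kN/m³.
Let θ = 66.8° be the plate's angle to the horizontal; measure y along the incline from where the plane meets the free surface. Vertical depth h = y·sinθ with sinθ = 0.919135.
The centroid of a semicircle lies 4r/(3π) = 0.530516 m from the diameter, here below the top edge, so y_c = 0.530516 m and h_c = 0.530516 × 0.919135 = 0.487616 m.
A = πr²/2 = π × 1.25²/2 = 2.45437 m².
Resultant F = γ·h_c·A = 14.2245 × 0.487616 × 2.45437 = 17.0237 kN.
I_c = (π/8 − 8/(9π))·r⁴ = 0.109757 × 1.25⁴ = 0.267961 m⁴.
Centre of pressure: y_p = y_c + I_c/(y_c·A) = 0.530516 + 0.267961/(0.530516 × 2.45437) = 0.530516 + 0.205794 = 0.73631 m along the plane.
The resultant acts 0.530516 + 0.205794 = 0.73631 m (along the plate) below the hinge at the top edge, so the moment about the hinge is M = F × 0.73631 = 17.0237 × 0.73631 = 12.5347 kN·m.
A normal force at the bottom, 1.25 m from the hinge, must supply this moment: P = 12.5347/1.25 = 10.0278 kN.

P ≈ 10.0 kN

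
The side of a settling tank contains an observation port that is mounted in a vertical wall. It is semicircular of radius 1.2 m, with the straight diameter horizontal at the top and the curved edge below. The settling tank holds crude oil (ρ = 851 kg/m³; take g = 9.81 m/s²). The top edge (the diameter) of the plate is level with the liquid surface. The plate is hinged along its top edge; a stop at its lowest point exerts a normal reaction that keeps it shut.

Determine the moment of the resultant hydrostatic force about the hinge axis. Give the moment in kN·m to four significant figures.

γ = ρg = 851 × 9.81 / 1000 = 8.34831 kN/m³.
The centroid of a semicircle lies 4r/(3π) = 0.509296 m from the diameter, here below the top edge, so the centroid depth is h_c = 0.509296 m.
A = πr²/2 = π × 1.2²/2 = 2.26195 m².
Resultant F = γ·h_c·A = 8.34831 × 0.509296 × 2.26195 = 9.61727 kN.
I_c = (π/8 − 8/(9π))·r⁴ = 0.109757 × 1.2⁴ = 0.227592 m⁴.
Centre of pressure: y_p = y_c + I_c/(y_c·A) = 0.509296 + 0.227592/(0.509296 × 2.26195) = 0.509296 + 0.197562 = 0.706858 m along the plane.
The resultant acts 0.509296 + 0.197562 = 0.706858 m (along the plate) below the hinge at the top edge, so the moment about the hinge is M = F × 0.706858 = 9.61727 × 0.706858 = 6.79804 kN·m.

M ≈ 6.798 kN·m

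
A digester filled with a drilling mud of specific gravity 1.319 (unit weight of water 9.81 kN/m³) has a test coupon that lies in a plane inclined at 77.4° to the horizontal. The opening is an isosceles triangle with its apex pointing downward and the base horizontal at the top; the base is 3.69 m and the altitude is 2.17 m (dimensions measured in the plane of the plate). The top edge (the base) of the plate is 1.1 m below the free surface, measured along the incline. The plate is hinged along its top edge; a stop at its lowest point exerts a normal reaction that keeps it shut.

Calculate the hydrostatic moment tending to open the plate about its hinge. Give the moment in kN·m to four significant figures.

M ≈ 79.90 kN·m

γ = 1.319 × 9.81 = 12.93939 kN/m³.
Let θ = 77.4° be the plate's angle to the horizontal; measure y along the incline from where the plane meets the free surface. Vertical depth h = y·sinθ with sinθ = 0.975917.
With the apex down, the centroid sits h/3 = 2.17/3 = 0.723333 m below the base (the top edge), so y_c = 1.1 + 0.723333 = 1.82333 m and h_c = 1.82333 × 0.975917 = 1.77942 m.
A = ½ × 3.69 × 2.17 = 4.00365 m².
Resultant F = γ·h_c·A = 12.93939 × 1.77942 × 4.00365 = 92.1825 kN.
I_c = b·h³/36 = 3.69 × 2.17³/36 = 1.04738 m⁴.
Centre of pressure: y_p = y_c + I_c/(y_c·A) = 1.82333 + 1.04738/(1.82333 × 4.00365) = 1.82333 + 0.143477 = 1.96681 m along the plane.
The resultant acts 0.723333 + 0.143477 = 0.86681 m (along the plate) below the hinge at the top edge, so the moment about the hinge is M = F × 0.86681 = 92.1825 × 0.86681 = 79.9047 kN·m.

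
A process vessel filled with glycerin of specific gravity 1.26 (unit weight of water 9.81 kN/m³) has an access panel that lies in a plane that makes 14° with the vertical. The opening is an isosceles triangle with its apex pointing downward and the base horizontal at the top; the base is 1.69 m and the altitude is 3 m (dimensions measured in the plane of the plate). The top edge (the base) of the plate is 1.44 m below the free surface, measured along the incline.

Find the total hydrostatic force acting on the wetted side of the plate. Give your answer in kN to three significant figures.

F ≈ 74.2 kN

γ = 1.26 × 9.81 = 12.3606 kN/m³.
The plate makes 14° with the vertical, i.e. θ = 90° − 14° = 76° to the horizontal. Measuring y along the incline from the free-surface line, vertical depth h = y·sinθ with sinθ = 0.970296.
With the apex down, the centroid sits h/3 = 3/3 = 1 m below the base (the top edge), so y_c = 1.44 + 1 = 2.44 m and h_c = 2.44 × 0.970296 = 2.36752 m.
A = ½ × 1.69 × 3 = 2.535 m².
Resultant F = γ·h_c·A = 12.3606 × 2.36752 × 2.535 = 74.1842 kN.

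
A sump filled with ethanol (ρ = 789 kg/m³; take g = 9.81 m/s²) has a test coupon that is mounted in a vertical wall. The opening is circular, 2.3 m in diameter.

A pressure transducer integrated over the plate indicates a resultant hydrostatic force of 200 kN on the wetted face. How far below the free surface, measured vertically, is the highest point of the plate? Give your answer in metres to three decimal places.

γ = ρg = 789 × 9.81 / 1000 = 7.74009 kN/m³.
A = π(1.15)² = 4.15476 m².
From F = γ·h_c·A, the centroid depth is h_c = 200/(7.74009 × 4.15476) = 6.21925 m.
The centroid is at the centre, 1.15 m below the top of the plate, so the highest point sits at h_top = 6.21925 − 1.15 = 5.06925 m below the surface.

d_top ≈ 5.069 m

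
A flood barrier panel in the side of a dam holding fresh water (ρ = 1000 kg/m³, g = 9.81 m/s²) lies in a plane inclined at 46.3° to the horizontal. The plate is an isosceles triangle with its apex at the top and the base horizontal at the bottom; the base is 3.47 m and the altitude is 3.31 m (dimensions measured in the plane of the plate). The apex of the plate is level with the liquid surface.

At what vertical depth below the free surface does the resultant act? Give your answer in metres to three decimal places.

h_p = 1.795 m

γ = ρg = 1000 × 9.81 = 9810 N/m³ = 9.81 kN/m³.
Let θ = 46.3° be the plate's angle to the horizontal; measure y along the incline from where the plane meets the free surface. Vertical depth h = y·sinθ with sinθ = 0.722967.
With the apex up, the centroid sits 2h/3 = 2 × 3.31/3 = 2.20667 m below the apex, so y_c = 2.20667 m and h_c = 2.20667 × 0.722967 = 1.59535 m.
A = ½ × 3.47 × 3.31 = 5.74285 m².
Resultant F = γ·h_c·A = 9.81 × 1.59535 × 5.74285 = 89.8778 kN.
I_c = b·h³/36 = 3.47 × 3.31³/36 = 3.49551 m⁴.
Centre of pressure: y_p = y_c + I_c/(y_c·A) = 2.20667 + 3.49551/(2.20667 × 5.74285) = 2.20667 + 0.275833 = 2.4825 m along the plane.
Vertically, h_p = y_p·sinθ = 2.4825 × 0.722967 = 1.79477 m.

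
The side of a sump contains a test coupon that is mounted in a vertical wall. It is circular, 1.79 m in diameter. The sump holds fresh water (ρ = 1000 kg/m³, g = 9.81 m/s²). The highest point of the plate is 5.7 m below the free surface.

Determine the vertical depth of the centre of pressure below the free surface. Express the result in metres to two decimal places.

γ = ρg = 1000 × 9.81 = 9810 N/m³ = 9.81 kN/m³.
The centroid is at the centre, 0.895 m below the top of the plate, so the centroid depth is h_c = 5.7 + 0.895 = 6.595 m.
A = π(0.895)² = 2.51649 m².
Resultant F = γ·h_c·A = 9.81 × 6.595 × 2.51649 = 162.809 kN.
I_c = πr⁴/4 = π × 0.895⁴/4 = 0.503944 m⁴.
Centre of pressure: y_p = y_c + I_c/(y_c·A) = 6.595 + 0.503944/(6.595 × 2.51649) = 6.595 + 0.0303649 = 6.62536 m along the plane.

h_p = 6.63 m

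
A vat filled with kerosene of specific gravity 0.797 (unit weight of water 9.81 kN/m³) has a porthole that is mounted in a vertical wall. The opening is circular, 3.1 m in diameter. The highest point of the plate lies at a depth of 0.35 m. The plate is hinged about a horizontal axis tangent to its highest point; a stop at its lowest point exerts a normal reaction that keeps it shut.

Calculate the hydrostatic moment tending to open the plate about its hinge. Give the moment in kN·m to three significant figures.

γ = 0.797 × 9.81 = 7.81857 kN/m³.
The centroid is at the centre, 1.55 m below the top of the plate, so the centroid depth is h_c = 0.35 + 1.55 = 1.9 m.
A = π(1.55)² = 7.54768 m².
Resultant F = γ·h_c·A = 7.81857 × 1.9 × 7.54768 = 112.123 kN.
I_c = πr⁴/4 = π × 1.55⁴/4 = 4.53332 m⁴.
Centre of pressure: y_p = y_c + I_c/(y_c·A) = 1.9 + 4.53332/(1.9 × 7.54768) = 1.9 + 0.316118 = 2.21612 m along the plane.
The resultant acts 1.55 + 0.316118 = 1.86612 m (along the plate) below the hinge at the top edge, so the moment about the hinge is M = F × 1.86612 = 112.123 × 1.86612 = 209.235 kN·m.

M ≈ 209 kN·m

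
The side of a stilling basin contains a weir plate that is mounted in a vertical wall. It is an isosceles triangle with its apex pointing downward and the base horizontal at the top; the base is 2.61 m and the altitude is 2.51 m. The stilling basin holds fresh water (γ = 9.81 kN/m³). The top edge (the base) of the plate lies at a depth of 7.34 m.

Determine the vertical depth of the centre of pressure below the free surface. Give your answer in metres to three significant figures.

γ = 9.81 kN/m³.
With the apex down, the centroid sits h/3 = 2.51/3 = 0.836667 m below the base (the top edge), so the centroid depth is h_c = 7.34 + 0.836667 = 8.17667 m.
A = ½ × 2.61 × 2.51 = 3.27555 m².
Resultant F = γ·h_c·A = 9.81 × 8.17667 × 3.27555 = 262.742 kN.
I_c = b·h³/36 = 2.61 × 2.51³/36 = 1.14646 m⁴.
Centre of pressure: y_p = y_c + I_c/(y_c·A) = 8.17667 + 1.14646/(8.17667 × 3.27555) = 8.17667 + 0.0428054 = 8.21948 m along the plane.

h_p = 8.22 m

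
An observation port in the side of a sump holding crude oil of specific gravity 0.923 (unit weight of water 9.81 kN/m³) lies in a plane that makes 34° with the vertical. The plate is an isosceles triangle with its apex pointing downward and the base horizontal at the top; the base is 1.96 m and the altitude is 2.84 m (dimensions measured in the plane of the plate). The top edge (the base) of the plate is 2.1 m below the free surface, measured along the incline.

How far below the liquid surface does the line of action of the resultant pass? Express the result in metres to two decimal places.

γ = 0.923 × 9.81 = 9.05463 kN/m³.
The plate makes 34° with the vertical, i.e. θ = 90° − 34° = 56° to the horizontal. Measuring y along the incline from the free-surface line, vertical depth h = y·sinθ with sinθ = 0.829038.
With the apex down, the centroid sits h/3 = 2.84/3 = 0.946667 m below the base (the top edge), so y_c = 2.1 + 0.946667 = 3.04667 m and h_c = 3.04667 × 0.829038 = 2.52581 m.
A = ½ × 1.96 × 2.84 = 2.7832 m².
Resultant F = γ·h_c·A = 9.05463 × 2.52581 × 2.7832 = 63.6525 kN.
I_c = b·h³/36 = 1.96 × 2.84³/36 = 1.24712 m⁴.
Centre of pressure: y_p = y_c + I_c/(y_c·A) = 3.04667 + 1.24712/(3.04667 × 2.7832) = 3.04667 + 0.147075 = 3.19375 m along the plane.
Vertically, h_p = y_p·sinθ = 3.19375 × 0.829038 = 2.64774 m.

h_p = 2.65 m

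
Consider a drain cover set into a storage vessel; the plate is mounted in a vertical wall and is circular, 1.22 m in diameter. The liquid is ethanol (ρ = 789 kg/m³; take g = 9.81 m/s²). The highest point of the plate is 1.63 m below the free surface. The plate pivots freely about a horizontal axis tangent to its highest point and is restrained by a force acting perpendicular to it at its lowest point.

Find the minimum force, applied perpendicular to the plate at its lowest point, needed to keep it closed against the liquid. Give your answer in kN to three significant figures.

P ≈ 10.8 kN

γ = ρg = 789 × 9.81 / 1000 = 7.74009 kN/m³.
The centroid is at the centre, 0.61 m below the top of the plate, so the centroid depth is h_c = 1.63 + 0.61 = 2.24 m.
A = π(0.61)² = 1.16899 m².
Resultant F = γ·h_c·A = 7.74009 × 2.24 × 1.16899 = 20.2677 kN.
I_c = πr⁴/4 = π × 0.61⁴/4 = 0.108745 m⁴.
Centre of pressure: y_p = y_c + I_c/(y_c·A) = 2.24 + 0.108745/(2.24 × 1.16899) = 2.24 + 0.0415289 = 2.28153 m along the plane.
The resultant acts 0.61 + 0.0415289 = 0.651529 m (along the plate) below the hinge at the top edge, so the moment about the hinge is M = F × 0.651529 = 20.2677 × 0.651529 = 13.205 kN·m.
A normal force at the bottom, 1.22 m from the hinge, must supply this moment: P = 13.205/1.22 = 10.8238 kN.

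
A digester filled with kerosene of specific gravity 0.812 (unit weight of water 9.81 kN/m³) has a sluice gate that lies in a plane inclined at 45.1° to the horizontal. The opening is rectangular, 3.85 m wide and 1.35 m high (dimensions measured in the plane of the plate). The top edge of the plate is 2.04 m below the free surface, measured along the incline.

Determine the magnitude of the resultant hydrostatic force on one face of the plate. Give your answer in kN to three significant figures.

F ≈ 79.6 kN

γ = 0.812 × 9.81 = 7.96572 kN/m³.
Let θ = 45.1° be the plate's angle to the horizontal; measure y along the incline from where the plane meets the free surface. Vertical depth h = y·sinθ with sinθ = 0.708340.
The centroid lies 1.35/2 = 0.675 m below the top edge, so y_c = 2.04 + 0.675 = 2.715 m and h_c = 2.715 × 0.708340 = 1.92314 m.
A = 3.85 × 1.35 = 5.1975 m².
Resultant F = γ·h_c·A = 7.96572 × 1.92314 × 5.1975 = 79.6215 kN.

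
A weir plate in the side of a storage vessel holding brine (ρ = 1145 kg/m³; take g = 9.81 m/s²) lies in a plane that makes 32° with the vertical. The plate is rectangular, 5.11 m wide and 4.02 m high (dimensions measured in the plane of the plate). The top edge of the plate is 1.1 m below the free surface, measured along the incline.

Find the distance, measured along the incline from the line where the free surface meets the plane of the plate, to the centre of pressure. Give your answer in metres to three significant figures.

γ = ρg = 1145 × 9.81 / 1000 = 11.23245 kN/m³.
The plate makes 32° with the vertical, i.e. θ = 90° − 32° = 58° to the horizontal. Measuring y along the incline from the free-surface line, vertical depth h = y·sinθ with sinθ = 0.848048.
The centroid lies 4.02/2 = 2.01 m below the top edge, so y_c = 1.1 + 2.01 = 3.11 m and h_c = 3.11 × 0.848048 = 2.63743 m.
A = 5.11 × 4.02 = 20.5422 m².
Resultant F = γ·h_c·A = 11.23245 × 2.63743 × 20.5422 = 608.559 kN.
I_c = b·h³/12 = 5.11 × 4.02³/12 = 27.6642 m⁴.
Centre of pressure: y_p = y_c + I_c/(y_c·A) = 3.11 + 27.6642/(3.11 × 20.5422) = 3.11 + 0.433023 = 3.54302 m along the plane.

y_p = 3.54 m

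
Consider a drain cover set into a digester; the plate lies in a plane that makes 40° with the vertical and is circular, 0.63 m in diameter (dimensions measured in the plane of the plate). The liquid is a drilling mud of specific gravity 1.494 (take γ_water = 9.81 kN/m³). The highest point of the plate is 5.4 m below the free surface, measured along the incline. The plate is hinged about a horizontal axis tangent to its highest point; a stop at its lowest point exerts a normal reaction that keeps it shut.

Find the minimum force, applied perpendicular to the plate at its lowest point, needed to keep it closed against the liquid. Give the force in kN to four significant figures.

P ≈ 10.14 kN

γ = 1.494 × 9.81 = 14.65614 kN/m³.
The plate makes 40° with the vertical, i.e. θ = 90° − 40° = 50° to the horizontal. Measuring y along the incline from the free-surface line, vertical depth h = y·sinθ with sinθ = 0.766044.
The centroid is at the centre, 0.315 m below the top of the plate, so y_c = 5.4 + 0.315 = 5.715 m and h_c = 5.715 × 0.766044 = 4.37794 m.
A = π(0.315)² = 0.311725 m².
Resultant F = γ·h_c·A = 14.65614 × 4.37794 × 0.311725 = 20.0014 kN.
I_c = πr⁴/4 = π × 0.315⁴/4 = 0.00773272 m⁴.
Centre of pressure: y_p = y_c + I_c/(y_c·A) = 5.715 + 0.00773272/(5.715 × 0.311725) = 5.715 + 0.00434055 = 5.71934 m along the plane.
The resultant acts 0.315 + 0.00434055 = 0.319341 m (along the plate) below the hinge at the top edge, so the moment about the hinge is M = F × 0.319341 = 20.0014 × 0.319341 = 6.38727 kN·m.
A normal force at the bottom, 0.63 m from the hinge, must supply this moment: P = 6.38727/0.63 = 10.1385 kN.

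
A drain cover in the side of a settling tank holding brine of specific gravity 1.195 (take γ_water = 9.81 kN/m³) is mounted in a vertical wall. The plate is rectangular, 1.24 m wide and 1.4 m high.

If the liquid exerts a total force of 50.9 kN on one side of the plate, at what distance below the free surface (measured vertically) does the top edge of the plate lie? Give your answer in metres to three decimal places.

γ = 1.195 × 9.81 = 11.72295 kN/m³.
A = 1.24 × 1.4 = 1.736 m².
From F = γ·h_c·A, the centroid depth is h_c = 50.9/(11.72295 × 1.736) = 2.5011 m.
The centroid lies 1.4/2 = 0.7 m below the top edge, so the top edge sits at h_top = 2.5011 − 0.7 = 1.8011 m below the surface.

d_top ≈ 1.801 m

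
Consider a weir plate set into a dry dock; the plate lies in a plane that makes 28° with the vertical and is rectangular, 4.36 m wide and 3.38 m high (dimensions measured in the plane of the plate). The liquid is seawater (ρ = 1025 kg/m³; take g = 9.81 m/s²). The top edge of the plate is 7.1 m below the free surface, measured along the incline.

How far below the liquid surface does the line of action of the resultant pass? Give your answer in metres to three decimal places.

γ = ρg = 1025 × 9.81 / 1000 = 10.05525 kN/m³.
The plate makes 28° with the vertical, i.e. θ = 90° − 28° = 62° to the horizontal. Measuring y along the incline from the free-surface line, vertical depth h = y·sinθ with sinθ = 0.882948.
The centroid lies 3.38/2 = 1.69 m below the top edge, so y_c = 7.1 + 1.69 = 8.79 m and h_c = 8.79 × 0.882948 = 7.76111 m.
A = 4.36 × 3.38 = 14.7368 m².
Resultant F = γ·h_c·A = 10.05525 × 7.76111 × 14.7368 = 1150.06 kN.
I_c = b·h³/12 = 4.36 × 3.38³/12 = 14.0299 m⁴.
Centre of pressure: y_p = y_c + I_c/(y_c·A) = 8.79 + 14.0299/(8.79 × 14.7368) = 8.79 + 0.108308 = 8.89831 m along the plane.
Vertically, h_p = y_p·sinθ = 8.89831 × 0.882948 = 7.85675 m.

h_p = 7.857 m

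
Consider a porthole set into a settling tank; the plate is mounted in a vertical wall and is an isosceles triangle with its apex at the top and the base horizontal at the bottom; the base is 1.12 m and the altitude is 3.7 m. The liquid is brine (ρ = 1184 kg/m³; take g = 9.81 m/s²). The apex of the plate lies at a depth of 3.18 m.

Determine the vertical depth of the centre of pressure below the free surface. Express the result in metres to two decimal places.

γ = ρg = 1184 × 9.81 / 1000 = 11.61504 kN/m³.
With the apex up, the centroid sits 2h/3 = 2 × 3.7/3 = 2.46667 m below the apex, so the centroid depth is h_c = 3.18 + 2.46667 = 5.64667 m.
A = ½ × 1.12 × 3.7 = 2.072 m².
Resultant F = γ·h_c·A = 11.61504 × 5.64667 × 2.072 = 135.895 kN.
I_c = b·h³/36 = 1.12 × 3.7³/36 = 1.57587 m⁴.
Centre of pressure: y_p = y_c + I_c/(y_c·A) = 5.64667 + 1.57587/(5.64667 × 2.072) = 5.64667 + 0.134691 = 5.78136 m along the plane.

h_p = 5.78 m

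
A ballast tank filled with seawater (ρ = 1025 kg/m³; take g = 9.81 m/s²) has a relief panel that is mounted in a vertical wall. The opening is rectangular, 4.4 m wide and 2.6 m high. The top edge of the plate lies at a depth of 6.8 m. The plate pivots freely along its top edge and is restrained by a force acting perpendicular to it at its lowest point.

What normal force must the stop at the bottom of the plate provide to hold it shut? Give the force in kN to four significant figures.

γ = ρg = 1025 × 9.81 / 1000 = 10.05525 kN/m³.
The centroid lies 2.6/2 = 1.3 m below the top edge, so the centroid depth is h_c = 6.8 + 1.3 = 8.1 m.
A = 4.4 × 2.6 = 11.44 m².
Resultant F = γ·h_c·A = 10.05525 × 8.1 × 11.44 = 931.76 kN.
I_c = b·h³/12 = 4.4 × 2.6³/12 = 6.44453 m⁴.
Centre of pressure: y_p = y_c + I_c/(y_c·A) = 8.1 + 6.44453/(8.1 × 11.44) = 8.1 + 0.0695473 = 8.16955 m along the plane.
The resultant acts 1.3 + 0.0695473 = 1.36955 m (along the plate) below the hinge at the top edge, so the moment about the hinge is M = F × 1.36955 = 931.76 × 1.36955 = 1276.09 kN·m.
A normal force at the bottom, 2.6 m from the hinge, must supply this moment: P = 1276.09/2.6 = 490.804 kN.

P ≈ 490.8 kN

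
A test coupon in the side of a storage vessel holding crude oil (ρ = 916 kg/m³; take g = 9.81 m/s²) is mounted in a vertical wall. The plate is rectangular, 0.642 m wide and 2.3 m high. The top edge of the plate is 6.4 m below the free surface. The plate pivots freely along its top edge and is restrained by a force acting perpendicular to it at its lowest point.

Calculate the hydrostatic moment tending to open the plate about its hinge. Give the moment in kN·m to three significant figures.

γ = ρg = 916 × 9.81 / 1000 = 8.98596 kN/m³.
The centroid lies 2.3/2 = 1.15 m below the top edge, so the centroid depth is h_c = 6.4 + 1.15 = 7.55 m.
A = 0.642 × 2.3 = 1.4766 m².
Resultant F = γ·h_c·A = 8.98596 × 7.55 × 1.4766 = 100.178 kN.
I_c = b·h³/12 = 0.642 × 2.3³/12 = 0.650934 m⁴.
Centre of pressure: y_p = y_c + I_c/(y_c·A) = 7.55 + 0.650934/(7.55 × 1.4766) = 7.55 + 0.0583885 = 7.60839 m along the plane.
The resultant acts 1.15 + 0.0583885 = 1.20839 m (along the plate) below the hinge at the top edge, so the moment about the hinge is M = F × 1.20839 = 100.178 × 1.20839 = 121.054 kN·m.

M ≈ 121 kN·m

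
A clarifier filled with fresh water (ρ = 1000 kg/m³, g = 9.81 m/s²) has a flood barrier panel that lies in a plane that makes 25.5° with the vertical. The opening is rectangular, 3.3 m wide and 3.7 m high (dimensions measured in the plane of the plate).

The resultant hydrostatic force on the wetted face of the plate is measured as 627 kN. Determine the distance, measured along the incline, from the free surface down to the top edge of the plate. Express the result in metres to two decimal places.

γ = ρg = 1000 × 9.81 = 9810 N/m³ = 9.81 kN/m³.
A = 3.3 × 3.7 = 12.21 m².
From F = γ·h_c·A, the centroid depth is h_c = 627/(9.81 × 12.21) = 5.23459 m.
The plate makes 25.5° with the vertical, i.e. θ = 90° − 25.5° = 64.5° to the horizontal. Measuring y along the incline from the free-surface line, vertical depth h = y·sinθ with sinθ = 0.902585.
Along the incline, y_c = h_c/sinθ = 5.23459/0.902585 = 5.79955 m.
The centroid lies 3.7/2 = 1.85 m below the top edge, so the top edge sits at y_top = 5.79955 − 1.85 = 3.94955 m along the incline.

y_top ≈ 3.95 m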